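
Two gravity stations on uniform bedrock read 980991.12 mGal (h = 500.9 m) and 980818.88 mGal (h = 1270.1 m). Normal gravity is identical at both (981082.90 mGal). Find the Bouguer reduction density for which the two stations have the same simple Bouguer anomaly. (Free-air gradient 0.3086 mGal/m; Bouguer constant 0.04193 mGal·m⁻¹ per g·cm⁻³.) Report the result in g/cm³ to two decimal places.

2.02

Δg_obs = 980818.88 − 980991.12 = -172.24 mGal over Δh = 1270.1 − 500.9 = 769.2 m
Equal Bouguer anomalies ⇒ Δg_obs + (0.3086 − 0.04193ρ)·Δh = 0
0.3086 − 0.04193ρ = −Δg_obs/Δh = 0.22392
ρ = (0.3086 − 0.22392) / 0.04193 = 2.02 g/cm³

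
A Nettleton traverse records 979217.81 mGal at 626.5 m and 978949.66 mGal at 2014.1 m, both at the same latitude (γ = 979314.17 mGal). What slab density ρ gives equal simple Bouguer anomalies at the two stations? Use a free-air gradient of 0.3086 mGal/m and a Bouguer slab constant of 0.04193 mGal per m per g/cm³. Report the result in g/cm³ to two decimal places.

2.75

Δg_obs = 978949.66 − 979217.81 = -268.15 mGal over Δh = 2014.1 − 626.5 = 1387.6 m
Equal Bouguer anomalies ⇒ Δg_obs + (0.3086 − 0.04193ρ)·Δh = 0
0.3086 − 0.04193ρ = −Δg_obs/Δh = 0.19325
ρ = (0.3086 − 0.19325) / 0.04193 = 2.75 g/cm³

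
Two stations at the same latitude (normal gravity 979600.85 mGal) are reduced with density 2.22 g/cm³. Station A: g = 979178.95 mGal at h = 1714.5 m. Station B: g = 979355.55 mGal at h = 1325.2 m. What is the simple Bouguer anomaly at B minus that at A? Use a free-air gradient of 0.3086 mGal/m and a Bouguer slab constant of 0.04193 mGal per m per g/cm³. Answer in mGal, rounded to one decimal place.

Δg_SB(A) = 979178.95 − 979600.85 + 0.3086×1714.5 − 0.04193×2.22×1714.5 = -52.40 mGal
Δg_SB(B) = 979355.55 − 979600.85 + 0.3086×1325.2 − 0.04193×2.22×1325.2 = 40.30 mGal
Difference = 40.30 − (-52.40) = 92.70 mGal

92.7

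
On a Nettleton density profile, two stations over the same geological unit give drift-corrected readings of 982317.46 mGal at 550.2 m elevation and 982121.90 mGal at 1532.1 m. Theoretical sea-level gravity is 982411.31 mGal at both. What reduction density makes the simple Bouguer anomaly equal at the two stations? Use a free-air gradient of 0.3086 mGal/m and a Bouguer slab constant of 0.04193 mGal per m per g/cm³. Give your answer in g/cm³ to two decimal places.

2.61

Δg_obs = 982121.90 − 982317.46 = -195.56 mGal over Δh = 1532.1 − 550.2 = 981.9 m
Equal Bouguer anomalies ⇒ Δg_obs + (0.3086 − 0.04193ρ)·Δh = 0
0.3086 − 0.04193ρ = −Δg_obs/Δh = 0.19916
ρ = (0.3086 − 0.19916) / 0.04193 = 2.61 g/cm³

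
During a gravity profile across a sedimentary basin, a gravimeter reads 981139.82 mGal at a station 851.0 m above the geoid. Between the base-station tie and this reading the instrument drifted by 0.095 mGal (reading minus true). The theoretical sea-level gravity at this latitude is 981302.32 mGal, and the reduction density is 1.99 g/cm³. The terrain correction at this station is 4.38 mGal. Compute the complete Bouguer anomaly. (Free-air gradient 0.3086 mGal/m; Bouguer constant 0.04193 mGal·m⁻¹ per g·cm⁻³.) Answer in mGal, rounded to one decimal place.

Drift-corrected reading = 981139.82 − (0.095) = 981139.725 mGal
Free-air correction = 0.3086 × 851.0 = 262.62 mGal
Free-air anomaly = 981139.725 − 981302.32 + (262.62) = 100.025 mGal
Bouguer slab correction = 0.04193 × 1.99 × 851.0 = 71.01 mGal
Simple Bouguer anomaly = 100.025 − (71.01) = 29.015 mGal
Complete Bouguer anomaly = 29.015 + 4.38 = 33.395 mGal

33.4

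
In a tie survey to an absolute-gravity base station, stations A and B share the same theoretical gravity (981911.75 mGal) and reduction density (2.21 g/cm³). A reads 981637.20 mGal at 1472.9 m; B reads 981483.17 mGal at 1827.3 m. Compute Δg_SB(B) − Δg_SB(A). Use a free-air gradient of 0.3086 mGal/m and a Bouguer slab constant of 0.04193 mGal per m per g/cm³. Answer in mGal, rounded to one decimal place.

Δg_SB(A) = 981637.20 − 981911.75 + 0.3086×1472.9 − 0.04193×2.21×1472.9 = 43.50 mGal
Δg_SB(B) = 981483.17 − 981911.75 + 0.3086×1827.3 − 0.04193×2.21×1827.3 = -34.00 mGal
Difference = -34.00 − (43.50) = -77.50 mGal

-77.5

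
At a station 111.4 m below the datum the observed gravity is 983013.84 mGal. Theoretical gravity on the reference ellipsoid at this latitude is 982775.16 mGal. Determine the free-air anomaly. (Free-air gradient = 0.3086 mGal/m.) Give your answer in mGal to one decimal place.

204.3

Free-air correction = 0.3086 × -111.4 = -34.38 mGal
Free-air anomaly = 983013.84 − 982775.16 + (-34.38) = 204.30 mGal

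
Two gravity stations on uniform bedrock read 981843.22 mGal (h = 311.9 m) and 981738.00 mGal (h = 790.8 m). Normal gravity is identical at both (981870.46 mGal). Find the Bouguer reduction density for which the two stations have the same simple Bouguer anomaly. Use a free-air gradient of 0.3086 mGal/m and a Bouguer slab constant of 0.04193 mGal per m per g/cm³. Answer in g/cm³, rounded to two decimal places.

2.12

Δg_obs = 981738.00 − 981843.22 = -105.22 mGal over Δh = 790.8 − 311.9 = 478.9 m
Equal Bouguer anomalies ⇒ Δg_obs + (0.3086 − 0.04193ρ)·Δh = 0
0.3086 − 0.04193ρ = −Δg_obs/Δh = 0.21971
ρ = (0.3086 − 0.21971) / 0.04193 = 2.12 g/cm³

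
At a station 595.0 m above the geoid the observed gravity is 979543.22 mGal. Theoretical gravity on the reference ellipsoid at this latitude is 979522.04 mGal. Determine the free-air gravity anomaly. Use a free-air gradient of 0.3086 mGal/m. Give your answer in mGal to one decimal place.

Free-air correction = 0.3086 × 595.0 = 183.62 mGal
Free-air anomaly = 979543.22 − 979522.04 + (183.62) = 204.80 mGal

204.8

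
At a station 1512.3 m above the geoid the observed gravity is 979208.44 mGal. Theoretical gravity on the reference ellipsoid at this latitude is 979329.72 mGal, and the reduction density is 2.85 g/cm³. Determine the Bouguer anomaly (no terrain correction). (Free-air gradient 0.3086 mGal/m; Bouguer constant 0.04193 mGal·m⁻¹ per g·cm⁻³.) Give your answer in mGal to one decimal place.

Free-air correction = 0.3086 × 1512.3 = 466.70 mGal
Free-air anomaly = 979208.44 − 979329.72 + (466.70) = 345.42 mGal
Bouguer slab correction = 0.04193 × 2.85 × 1512.3 = 180.72 mGal
Simple Bouguer anomaly = 345.42 − (180.72) = 164.70 mGal

164.7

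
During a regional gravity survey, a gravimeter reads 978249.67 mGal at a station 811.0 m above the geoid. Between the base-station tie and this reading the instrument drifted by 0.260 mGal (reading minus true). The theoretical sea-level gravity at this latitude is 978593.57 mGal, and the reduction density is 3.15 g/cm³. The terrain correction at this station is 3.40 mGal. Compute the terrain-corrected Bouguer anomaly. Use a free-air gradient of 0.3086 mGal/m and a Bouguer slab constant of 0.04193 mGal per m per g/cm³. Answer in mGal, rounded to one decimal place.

-197.6

Drift-corrected reading = 978249.67 − (0.260) = 978249.410 mGal
Free-air correction = 0.3086 × 811.0 = 250.27 mGal
Free-air anomaly = 978249.410 − 978593.57 + (250.27) = -93.890 mGal
Bouguer slab correction = 0.04193 × 3.15 × 811.0 = 107.12 mGal
Simple Bouguer anomaly = -93.890 − (107.12) = -201.010 mGal
Complete Bouguer anomaly = -201.010 + 3.40 = -197.610 mGal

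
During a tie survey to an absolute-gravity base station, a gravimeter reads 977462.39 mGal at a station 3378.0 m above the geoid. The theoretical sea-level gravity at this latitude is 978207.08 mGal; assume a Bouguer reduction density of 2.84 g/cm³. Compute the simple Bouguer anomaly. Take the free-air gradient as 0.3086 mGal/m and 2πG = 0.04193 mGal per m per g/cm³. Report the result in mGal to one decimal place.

Free-air correction = 0.3086 × 3378.0 = 1042.45 mGal
Free-air anomaly = 977462.39 − 978207.08 + (1042.45) = 297.76 mGal
Bouguer slab correction = 0.04193 × 2.84 × 3378.0 = 402.26 mGal
Simple Bouguer anomaly = 297.76 − (402.26) = -104.50 mGal

-104.5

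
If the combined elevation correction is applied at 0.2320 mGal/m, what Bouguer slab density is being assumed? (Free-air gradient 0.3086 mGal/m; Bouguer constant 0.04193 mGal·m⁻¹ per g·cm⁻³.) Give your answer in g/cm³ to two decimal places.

0.2320 = 0.3086 − 0.04193 × ρ
ρ = (0.3086 − 0.2320) / 0.04193 = 1.83 g/cm³

1.83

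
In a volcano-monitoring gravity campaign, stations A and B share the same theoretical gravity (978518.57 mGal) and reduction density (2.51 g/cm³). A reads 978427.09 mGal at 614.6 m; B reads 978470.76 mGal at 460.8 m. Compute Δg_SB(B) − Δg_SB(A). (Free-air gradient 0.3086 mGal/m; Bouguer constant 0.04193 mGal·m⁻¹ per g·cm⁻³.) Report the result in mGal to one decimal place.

Δg_SB(A) = 978427.09 − 978518.57 + 0.3086×614.6 − 0.04193×2.51×614.6 = 33.50 mGal
Δg_SB(B) = 978470.76 − 978518.57 + 0.3086×460.8 − 0.04193×2.51×460.8 = 45.90 mGal
Difference = 45.90 − (33.50) = 12.40 mGal

12.4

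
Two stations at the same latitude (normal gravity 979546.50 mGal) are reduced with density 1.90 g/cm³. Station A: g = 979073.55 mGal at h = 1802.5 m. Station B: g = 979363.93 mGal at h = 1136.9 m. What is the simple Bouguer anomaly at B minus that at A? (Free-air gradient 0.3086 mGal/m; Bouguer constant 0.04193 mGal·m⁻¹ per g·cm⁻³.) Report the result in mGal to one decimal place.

138.0

Δg_SB(A) = 979073.55 − 979546.50 + 0.3086×1802.5 − 0.04193×1.90×1802.5 = -60.30 mGal
Δg_SB(B) = 979363.93 − 979546.50 + 0.3086×1136.9 − 0.04193×1.90×1136.9 = 77.70 mGal
Difference = 77.70 − (-60.30) = 138.00 mGal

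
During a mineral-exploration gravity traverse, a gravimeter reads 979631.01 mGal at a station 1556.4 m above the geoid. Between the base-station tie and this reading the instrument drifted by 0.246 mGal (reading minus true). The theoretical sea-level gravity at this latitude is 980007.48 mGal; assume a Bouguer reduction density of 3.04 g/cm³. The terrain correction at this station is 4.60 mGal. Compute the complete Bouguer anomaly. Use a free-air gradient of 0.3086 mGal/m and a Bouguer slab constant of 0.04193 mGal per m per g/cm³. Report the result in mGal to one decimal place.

Drift-corrected reading = 979631.01 − (0.246) = 979630.764 mGal
Free-air correction = 0.3086 × 1556.4 = 480.31 mGal
Free-air anomaly = 979630.764 − 980007.48 + (480.31) = 103.594 mGal
Bouguer slab correction = 0.04193 × 3.04 × 1556.4 = 198.39 mGal
Simple Bouguer anomaly = 103.594 − (198.39) = -94.796 mGal
Complete Bouguer anomaly = -94.796 + 4.60 = -90.196 mGal

-90.2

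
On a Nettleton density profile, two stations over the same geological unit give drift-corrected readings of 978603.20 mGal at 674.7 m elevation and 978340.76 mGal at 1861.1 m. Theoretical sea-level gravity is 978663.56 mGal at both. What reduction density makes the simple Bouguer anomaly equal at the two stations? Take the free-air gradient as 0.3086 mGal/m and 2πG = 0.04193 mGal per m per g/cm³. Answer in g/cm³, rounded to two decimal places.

Δg_obs = 978340.76 − 978603.20 = -262.44 mGal over Δh = 1861.1 − 674.7 = 1186.4 m
Equal Bouguer anomalies ⇒ Δg_obs + (0.3086 − 0.04193ρ)·Δh = 0
0.3086 − 0.04193ρ = −Δg_obs/Δh = 0.22121
ρ = (0.3086 − 0.22121) / 0.04193 = 2.08 g/cm³

2.08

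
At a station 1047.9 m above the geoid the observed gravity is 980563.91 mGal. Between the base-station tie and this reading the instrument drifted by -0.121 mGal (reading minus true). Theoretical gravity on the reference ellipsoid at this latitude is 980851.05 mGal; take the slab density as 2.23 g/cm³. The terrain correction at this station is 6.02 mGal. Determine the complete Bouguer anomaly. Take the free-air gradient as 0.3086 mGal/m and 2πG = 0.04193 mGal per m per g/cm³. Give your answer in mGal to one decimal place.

-55.6

Drift-corrected reading = 980563.91 − (-0.121) = 980564.031 mGal
Free-air correction = 0.3086 × 1047.9 = 323.38 mGal
Free-air anomaly = 980564.031 − 980851.05 + (323.38) = 36.361 mGal
Bouguer slab correction = 0.04193 × 2.23 × 1047.9 = 97.98 mGal
Simple Bouguer anomaly = 36.361 − (97.98) = -61.619 mGal
Complete Bouguer anomaly = -61.619 + 6.02 = -55.599 mGal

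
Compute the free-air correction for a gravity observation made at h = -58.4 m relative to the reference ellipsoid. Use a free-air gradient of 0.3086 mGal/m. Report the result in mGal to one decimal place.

Free-air correction = 0.3086 × -58.4 = -18.0 mGal

-18.0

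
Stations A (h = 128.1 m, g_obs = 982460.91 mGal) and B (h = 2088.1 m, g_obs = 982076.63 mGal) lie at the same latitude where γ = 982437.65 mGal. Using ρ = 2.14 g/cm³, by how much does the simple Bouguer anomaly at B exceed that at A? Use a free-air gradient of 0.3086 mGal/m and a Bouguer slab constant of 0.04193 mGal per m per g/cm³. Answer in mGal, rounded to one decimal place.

Δg_SB(A) = 982460.91 − 982437.65 + 0.3086×128.1 − 0.04193×2.14×128.1 = 51.30 mGal
Δg_SB(B) = 982076.63 − 982437.65 + 0.3086×2088.1 − 0.04193×2.14×2088.1 = 96.00 mGal
Difference = 96.00 − (51.30) = 44.70 mGal

44.7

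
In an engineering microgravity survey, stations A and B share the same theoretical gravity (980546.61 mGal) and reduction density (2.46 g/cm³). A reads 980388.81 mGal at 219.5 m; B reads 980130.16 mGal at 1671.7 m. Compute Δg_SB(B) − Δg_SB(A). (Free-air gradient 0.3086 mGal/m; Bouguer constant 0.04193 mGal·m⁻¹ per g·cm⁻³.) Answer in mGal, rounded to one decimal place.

Δg_SB(A) = 980388.81 − 980546.61 + 0.3086×219.5 − 0.04193×2.46×219.5 = -112.70 mGal
Δg_SB(B) = 980130.16 − 980546.61 + 0.3086×1671.7 − 0.04193×2.46×1671.7 = -73.00 mGal
Difference = -73.00 − (-112.70) = 39.70 mGal

39.7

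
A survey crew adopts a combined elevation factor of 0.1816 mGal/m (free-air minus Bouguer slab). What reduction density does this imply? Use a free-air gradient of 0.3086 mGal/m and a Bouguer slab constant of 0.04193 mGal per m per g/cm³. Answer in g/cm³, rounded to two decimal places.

3.03

0.1816 = 0.3086 − 0.04193 × ρ
ρ = (0.3086 − 0.1816) / 0.04193 = 3.03 g/cm³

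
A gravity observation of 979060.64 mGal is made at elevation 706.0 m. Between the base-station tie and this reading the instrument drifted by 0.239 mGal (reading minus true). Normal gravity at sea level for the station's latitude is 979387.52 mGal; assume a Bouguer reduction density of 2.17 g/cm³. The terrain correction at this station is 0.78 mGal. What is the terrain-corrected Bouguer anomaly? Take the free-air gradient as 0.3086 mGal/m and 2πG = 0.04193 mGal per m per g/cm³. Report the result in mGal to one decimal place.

-172.7

Drift-corrected reading = 979060.64 − (0.239) = 979060.401 mGal
Free-air correction = 0.3086 × 706.0 = 217.87 mGal
Free-air anomaly = 979060.401 − 979387.52 + (217.87) = -109.249 mGal
Bouguer slab correction = 0.04193 × 2.17 × 706.0 = 64.24 mGal
Simple Bouguer anomaly = -109.249 − (64.24) = -173.489 mGal
Complete Bouguer anomaly = -173.489 + 0.78 = -172.709 mGal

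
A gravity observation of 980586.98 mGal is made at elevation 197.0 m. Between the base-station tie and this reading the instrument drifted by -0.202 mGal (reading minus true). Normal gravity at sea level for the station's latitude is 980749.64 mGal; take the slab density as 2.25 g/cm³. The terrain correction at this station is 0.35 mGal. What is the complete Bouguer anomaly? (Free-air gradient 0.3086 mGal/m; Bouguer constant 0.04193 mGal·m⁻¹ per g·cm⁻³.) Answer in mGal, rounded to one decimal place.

Drift-corrected reading = 980586.98 − (-0.202) = 980587.182 mGal
Free-air correction = 0.3086 × 197.0 = 60.79 mGal
Free-air anomaly = 980587.182 − 980749.64 + (60.79) = -101.668 mGal
Bouguer slab correction = 0.04193 × 2.25 × 197.0 = 18.59 mGal
Simple Bouguer anomaly = -101.668 − (18.59) = -120.258 mGal
Complete Bouguer anomaly = -120.258 + 0.35 = -119.908 mGal

-119.9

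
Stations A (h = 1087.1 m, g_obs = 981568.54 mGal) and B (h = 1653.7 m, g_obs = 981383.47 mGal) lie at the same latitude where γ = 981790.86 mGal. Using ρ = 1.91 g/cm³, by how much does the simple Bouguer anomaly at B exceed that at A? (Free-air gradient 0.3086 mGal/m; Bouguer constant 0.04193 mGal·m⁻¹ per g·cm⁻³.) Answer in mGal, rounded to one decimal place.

Δg_SB(A) = 981568.54 − 981790.86 + 0.3086×1087.1 − 0.04193×1.91×1087.1 = 26.10 mGal
Δg_SB(B) = 981383.47 − 981790.86 + 0.3086×1653.7 − 0.04193×1.91×1653.7 = -29.50 mGal
Difference = -29.50 − (26.10) = -55.60 mGal

-55.6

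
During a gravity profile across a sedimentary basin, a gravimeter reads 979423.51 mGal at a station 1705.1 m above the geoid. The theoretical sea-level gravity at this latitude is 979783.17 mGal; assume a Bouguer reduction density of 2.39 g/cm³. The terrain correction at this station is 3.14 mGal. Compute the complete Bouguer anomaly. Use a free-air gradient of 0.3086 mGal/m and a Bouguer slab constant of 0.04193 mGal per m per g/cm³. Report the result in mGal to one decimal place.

-1.2

Free-air correction = 0.3086 × 1705.1 = 526.19 mGal
Free-air anomaly = 979423.51 − 979783.17 + (526.19) = 166.53 mGal
Bouguer slab correction = 0.04193 × 2.39 × 1705.1 = 170.87 mGal
Simple Bouguer anomaly = 166.53 − (170.87) = -4.34 mGal
Complete Bouguer anomaly = -4.34 + 3.14 = -1.20 mGal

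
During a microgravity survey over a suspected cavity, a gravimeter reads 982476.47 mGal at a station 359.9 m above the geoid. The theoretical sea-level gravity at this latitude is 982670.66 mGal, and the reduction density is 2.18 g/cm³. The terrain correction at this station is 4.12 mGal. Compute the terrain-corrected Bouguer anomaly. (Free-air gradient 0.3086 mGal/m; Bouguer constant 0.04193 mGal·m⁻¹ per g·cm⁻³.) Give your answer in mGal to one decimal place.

Free-air correction = 0.3086 × 359.9 = 111.07 mGal
Free-air anomaly = 982476.47 − 982670.66 + (111.07) = -83.12 mGal
Bouguer slab correction = 0.04193 × 2.18 × 359.9 = 32.90 mGal
Simple Bouguer anomaly = -83.12 − (32.90) = -116.02 mGal
Complete Bouguer anomaly = -116.02 + 4.12 = -111.90 mGal

-111.9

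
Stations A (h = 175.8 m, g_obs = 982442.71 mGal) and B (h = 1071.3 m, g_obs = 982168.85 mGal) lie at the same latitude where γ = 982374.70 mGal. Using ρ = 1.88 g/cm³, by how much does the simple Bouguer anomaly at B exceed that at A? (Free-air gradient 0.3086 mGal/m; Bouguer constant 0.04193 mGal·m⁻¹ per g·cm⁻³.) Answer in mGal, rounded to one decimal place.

Δg_SB(A) = 982442.71 − 982374.70 + 0.3086×175.8 − 0.04193×1.88×175.8 = 108.40 mGal
Δg_SB(B) = 982168.85 − 982374.70 + 0.3086×1071.3 − 0.04193×1.88×1071.3 = 40.30 mGal
Difference = 40.30 − (108.40) = -68.10 mGal

-68.1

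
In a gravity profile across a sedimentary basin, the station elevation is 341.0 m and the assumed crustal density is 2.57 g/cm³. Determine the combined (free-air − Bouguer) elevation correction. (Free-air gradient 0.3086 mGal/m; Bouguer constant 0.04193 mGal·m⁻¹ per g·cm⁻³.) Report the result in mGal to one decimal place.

68.5

Combined gradient = 0.3086 − 0.04193 × 2.57 = 0.2008399 mGal/m
Combined elevation correction = 0.2008399 × 341.0 = 68.5 mGal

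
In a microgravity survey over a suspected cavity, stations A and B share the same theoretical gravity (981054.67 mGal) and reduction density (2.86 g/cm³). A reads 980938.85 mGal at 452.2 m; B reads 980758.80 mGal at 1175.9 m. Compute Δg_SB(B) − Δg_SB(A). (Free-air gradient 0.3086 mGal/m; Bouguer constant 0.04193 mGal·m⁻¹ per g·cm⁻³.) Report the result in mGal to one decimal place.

-43.5

Δg_SB(A) = 980938.85 − 981054.67 + 0.3086×452.2 − 0.04193×2.86×452.2 = -30.50 mGal
Δg_SB(B) = 980758.80 − 981054.67 + 0.3086×1175.9 − 0.04193×2.86×1175.9 = -74.00 mGal
Difference = -74.00 − (-30.50) = -43.50 mGal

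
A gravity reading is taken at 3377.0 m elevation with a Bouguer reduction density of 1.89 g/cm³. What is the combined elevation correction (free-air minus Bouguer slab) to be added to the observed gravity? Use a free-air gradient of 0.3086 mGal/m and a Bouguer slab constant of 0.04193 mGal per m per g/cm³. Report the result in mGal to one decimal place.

Combined gradient = 0.3086 − 0.04193 × 1.89 = 0.2293523 mGal/m
Combined elevation correction = 0.2293523 × 3377.0 = 774.5 mGal

774.5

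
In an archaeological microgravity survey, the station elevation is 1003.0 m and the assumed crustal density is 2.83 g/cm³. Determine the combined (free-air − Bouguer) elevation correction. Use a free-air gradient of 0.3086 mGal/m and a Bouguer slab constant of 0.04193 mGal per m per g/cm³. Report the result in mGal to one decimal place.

190.5

Combined gradient = 0.3086 − 0.04193 × 2.83 = 0.1899381 mGal/m
Combined elevation correction = 0.1899381 × 1003.0 = 190.5 mGal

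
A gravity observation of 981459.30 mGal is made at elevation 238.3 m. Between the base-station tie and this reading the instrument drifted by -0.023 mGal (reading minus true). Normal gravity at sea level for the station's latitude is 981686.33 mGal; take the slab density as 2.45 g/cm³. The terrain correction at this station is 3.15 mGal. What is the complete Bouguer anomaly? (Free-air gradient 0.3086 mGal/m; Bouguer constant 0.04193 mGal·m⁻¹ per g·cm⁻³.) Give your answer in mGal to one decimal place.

-174.8

Drift-corrected reading = 981459.30 − (-0.023) = 981459.323 mGal
Free-air correction = 0.3086 × 238.3 = 73.54 mGal
Free-air anomaly = 981459.323 − 981686.33 + (73.54) = -153.467 mGal
Bouguer slab correction = 0.04193 × 2.45 × 238.3 = 24.48 mGal
Simple Bouguer anomaly = -153.467 − (24.48) = -177.947 mGal
Complete Bouguer anomaly = -177.947 + 3.15 = -174.797 mGal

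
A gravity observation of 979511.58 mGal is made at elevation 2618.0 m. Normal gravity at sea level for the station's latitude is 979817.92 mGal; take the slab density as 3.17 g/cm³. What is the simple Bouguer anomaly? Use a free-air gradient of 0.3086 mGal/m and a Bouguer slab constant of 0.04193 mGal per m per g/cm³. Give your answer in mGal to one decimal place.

153.6

Free-air correction = 0.3086 × 2618.0 = 807.91 mGal
Free-air anomaly = 979511.58 − 979817.92 + (807.91) = 501.57 mGal
Bouguer slab correction = 0.04193 × 3.17 × 2618.0 = 347.98 mGal
Simple Bouguer anomaly = 501.57 − (347.98) = 153.59 mGal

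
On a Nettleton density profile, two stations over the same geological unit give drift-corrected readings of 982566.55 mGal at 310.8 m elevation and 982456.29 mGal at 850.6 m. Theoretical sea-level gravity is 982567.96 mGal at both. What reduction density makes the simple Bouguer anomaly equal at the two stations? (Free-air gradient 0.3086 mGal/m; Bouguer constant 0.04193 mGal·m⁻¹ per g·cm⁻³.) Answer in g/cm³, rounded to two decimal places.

2.49

Δg_obs = 982456.29 − 982566.55 = -110.26 mGal over Δh = 850.6 − 310.8 = 539.8 m
Equal Bouguer anomalies ⇒ Δg_obs + (0.3086 − 0.04193ρ)·Δh = 0
0.3086 − 0.04193ρ = −Δg_obs/Δh = 0.20426
ρ = (0.3086 − 0.20426) / 0.04193 = 2.49 g/cm³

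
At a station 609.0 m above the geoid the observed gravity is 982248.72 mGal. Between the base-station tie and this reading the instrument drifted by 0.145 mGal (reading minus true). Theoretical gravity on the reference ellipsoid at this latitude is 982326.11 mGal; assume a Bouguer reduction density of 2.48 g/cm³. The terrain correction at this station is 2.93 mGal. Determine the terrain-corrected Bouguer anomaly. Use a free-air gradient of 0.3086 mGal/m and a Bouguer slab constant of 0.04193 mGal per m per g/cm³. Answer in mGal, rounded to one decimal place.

Drift-corrected reading = 982248.72 − (0.145) = 982248.575 mGal
Free-air correction = 0.3086 × 609.0 = 187.94 mGal
Free-air anomaly = 982248.575 − 982326.11 + (187.94) = 110.405 mGal
Bouguer slab correction = 0.04193 × 2.48 × 609.0 = 63.33 mGal
Simple Bouguer anomaly = 110.405 − (63.33) = 47.075 mGal
Complete Bouguer anomaly = 47.075 + 2.93 = 50.005 mGal

50.0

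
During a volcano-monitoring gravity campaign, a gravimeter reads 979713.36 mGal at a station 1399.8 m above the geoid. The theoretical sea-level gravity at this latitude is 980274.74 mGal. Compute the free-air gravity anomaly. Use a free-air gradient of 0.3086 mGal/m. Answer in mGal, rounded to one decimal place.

Free-air correction = 0.3086 × 1399.8 = 431.98 mGal
Free-air anomaly = 979713.36 − 980274.74 + (431.98) = -129.40 mGal

-129.4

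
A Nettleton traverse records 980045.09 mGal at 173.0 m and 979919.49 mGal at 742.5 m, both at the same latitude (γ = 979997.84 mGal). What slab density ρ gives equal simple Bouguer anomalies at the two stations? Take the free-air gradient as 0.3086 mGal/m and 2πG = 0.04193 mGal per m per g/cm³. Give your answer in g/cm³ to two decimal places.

2.10

Δg_obs = 979919.49 − 980045.09 = -125.60 mGal over Δh = 742.5 − 173.0 = 569.5 m
Equal Bouguer anomalies ⇒ Δg_obs + (0.3086 − 0.04193ρ)·Δh = 0
0.3086 − 0.04193ρ = −Δg_obs/Δh = 0.22054
ρ = (0.3086 − 0.22054) / 0.04193 = 2.10 g/cm³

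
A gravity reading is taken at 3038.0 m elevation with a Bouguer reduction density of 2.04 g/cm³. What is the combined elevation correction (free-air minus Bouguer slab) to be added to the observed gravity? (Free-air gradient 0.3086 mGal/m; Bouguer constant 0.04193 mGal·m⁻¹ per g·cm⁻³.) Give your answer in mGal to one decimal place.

677.7

Combined gradient = 0.3086 − 0.04193 × 2.04 = 0.2230628 mGal/m
Combined elevation correction = 0.2230628 × 3038.0 = 677.7 mGal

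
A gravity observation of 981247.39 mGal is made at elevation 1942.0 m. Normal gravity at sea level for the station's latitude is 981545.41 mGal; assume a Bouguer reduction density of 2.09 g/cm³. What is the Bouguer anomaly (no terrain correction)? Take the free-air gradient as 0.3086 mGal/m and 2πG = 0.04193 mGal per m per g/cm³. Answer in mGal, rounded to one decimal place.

Free-air correction = 0.3086 × 1942.0 = 599.30 mGal
Free-air anomaly = 981247.39 − 981545.41 + (599.30) = 301.28 mGal
Bouguer slab correction = 0.04193 × 2.09 × 1942.0 = 170.18 mGal
Simple Bouguer anomaly = 301.28 − (170.18) = 131.10 mGal

131.1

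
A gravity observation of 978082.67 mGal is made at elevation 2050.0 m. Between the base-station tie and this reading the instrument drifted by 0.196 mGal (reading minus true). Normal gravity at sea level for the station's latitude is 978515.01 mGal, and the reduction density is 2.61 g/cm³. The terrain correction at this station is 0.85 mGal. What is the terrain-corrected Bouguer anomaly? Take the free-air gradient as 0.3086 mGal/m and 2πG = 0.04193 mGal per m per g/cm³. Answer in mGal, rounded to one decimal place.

-23.4

Drift-corrected reading = 978082.67 − (0.196) = 978082.474 mGal
Free-air correction = 0.3086 × 2050.0 = 632.63 mGal
Free-air anomaly = 978082.474 − 978515.01 + (632.63) = 200.094 mGal
Bouguer slab correction = 0.04193 × 2.61 × 2050.0 = 224.35 mGal
Simple Bouguer anomaly = 200.094 − (224.35) = -24.256 mGal
Complete Bouguer anomaly = -24.256 + 0.85 = -23.406 mGal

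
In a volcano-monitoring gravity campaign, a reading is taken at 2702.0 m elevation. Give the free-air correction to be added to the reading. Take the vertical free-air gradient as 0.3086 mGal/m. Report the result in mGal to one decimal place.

Free-air correction = 0.3086 × 2702.0 = 833.8 mGal

833.8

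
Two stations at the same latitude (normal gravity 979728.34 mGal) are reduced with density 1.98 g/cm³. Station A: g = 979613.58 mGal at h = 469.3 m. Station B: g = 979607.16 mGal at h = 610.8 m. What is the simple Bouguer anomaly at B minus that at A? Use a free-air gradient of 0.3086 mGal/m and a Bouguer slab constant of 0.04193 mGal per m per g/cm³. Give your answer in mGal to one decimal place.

25.5

Δg_SB(A) = 979613.58 − 979728.34 + 0.3086×469.3 − 0.04193×1.98×469.3 = -8.90 mGal
Δg_SB(B) = 979607.16 − 979728.34 + 0.3086×610.8 − 0.04193×1.98×610.8 = 16.60 mGal
Difference = 16.60 − (-8.90) = 25.50 mGal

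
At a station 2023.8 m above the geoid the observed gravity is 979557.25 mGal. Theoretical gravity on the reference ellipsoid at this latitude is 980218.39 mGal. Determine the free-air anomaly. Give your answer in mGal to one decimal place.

Free-air correction = 0.3086 × 2023.8 = 624.54 mGal
Free-air anomaly = 979557.25 − 980218.39 + (624.54) = -36.60 mGal

-36.6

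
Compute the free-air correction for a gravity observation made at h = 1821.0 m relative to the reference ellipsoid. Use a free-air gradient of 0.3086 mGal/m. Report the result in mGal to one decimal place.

562.0

Free-air correction = 0.3086 × 1821.0 = 562.0 mGal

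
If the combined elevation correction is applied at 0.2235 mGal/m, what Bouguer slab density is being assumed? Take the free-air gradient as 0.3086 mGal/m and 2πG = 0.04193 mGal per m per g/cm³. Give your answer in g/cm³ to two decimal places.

2.03

0.2235 = 0.3086 − 0.04193 × ρ
ρ = (0.3086 − 0.2235) / 0.04193 = 2.03 g/cm³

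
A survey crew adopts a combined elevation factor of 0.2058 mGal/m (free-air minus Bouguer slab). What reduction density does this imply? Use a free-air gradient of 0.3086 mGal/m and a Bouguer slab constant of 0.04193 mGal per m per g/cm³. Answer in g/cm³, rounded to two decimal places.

0.2058 = 0.3086 − 0.04193 × ρ
ρ = (0.3086 − 0.2058) / 0.04193 = 2.45 g/cm³

2.45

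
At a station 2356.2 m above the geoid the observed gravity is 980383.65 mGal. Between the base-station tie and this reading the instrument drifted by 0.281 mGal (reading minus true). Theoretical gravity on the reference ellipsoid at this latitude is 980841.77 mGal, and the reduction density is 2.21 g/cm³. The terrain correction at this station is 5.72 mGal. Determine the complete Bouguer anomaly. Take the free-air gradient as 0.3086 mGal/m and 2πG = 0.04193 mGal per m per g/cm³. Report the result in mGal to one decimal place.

56.1

Drift-corrected reading = 980383.65 − (0.281) = 980383.369 mGal
Free-air correction = 0.3086 × 2356.2 = 727.12 mGal
Free-air anomaly = 980383.369 − 980841.77 + (727.12) = 268.719 mGal
Bouguer slab correction = 0.04193 × 2.21 × 2356.2 = 218.34 mGal
Simple Bouguer anomaly = 268.719 − (218.34) = 50.379 mGal
Complete Bouguer anomaly = 50.379 + 5.72 = 56.099 mGal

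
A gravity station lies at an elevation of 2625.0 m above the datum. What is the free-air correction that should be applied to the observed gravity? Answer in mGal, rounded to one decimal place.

810.1

Free-air correction = 0.3086 × 2625.0 = 810.1 mGal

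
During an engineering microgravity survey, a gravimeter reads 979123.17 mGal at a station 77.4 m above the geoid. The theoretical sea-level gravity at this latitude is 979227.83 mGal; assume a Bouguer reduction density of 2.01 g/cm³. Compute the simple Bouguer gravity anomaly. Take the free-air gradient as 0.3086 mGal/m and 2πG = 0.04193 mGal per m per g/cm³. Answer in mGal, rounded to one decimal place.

Free-air correction = 0.3086 × 77.4 = 23.89 mGal
Free-air anomaly = 979123.17 − 979227.83 + (23.89) = -80.77 mGal
Bouguer slab correction = 0.04193 × 2.01 × 77.4 = 6.52 mGal
Simple Bouguer anomaly = -80.77 − (6.52) = -87.29 mGal

-87.3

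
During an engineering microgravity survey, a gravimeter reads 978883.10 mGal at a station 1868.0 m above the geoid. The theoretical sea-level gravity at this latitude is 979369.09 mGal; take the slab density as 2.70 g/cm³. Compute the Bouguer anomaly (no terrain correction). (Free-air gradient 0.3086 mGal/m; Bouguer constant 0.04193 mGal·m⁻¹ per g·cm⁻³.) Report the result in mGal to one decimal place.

-121.0

Free-air correction = 0.3086 × 1868.0 = 576.46 mGal
Free-air anomaly = 978883.10 − 979369.09 + (576.46) = 90.47 mGal
Bouguer slab correction = 0.04193 × 2.70 × 1868.0 = 211.48 mGal
Simple Bouguer anomaly = 90.47 − (211.48) = -121.01 mGal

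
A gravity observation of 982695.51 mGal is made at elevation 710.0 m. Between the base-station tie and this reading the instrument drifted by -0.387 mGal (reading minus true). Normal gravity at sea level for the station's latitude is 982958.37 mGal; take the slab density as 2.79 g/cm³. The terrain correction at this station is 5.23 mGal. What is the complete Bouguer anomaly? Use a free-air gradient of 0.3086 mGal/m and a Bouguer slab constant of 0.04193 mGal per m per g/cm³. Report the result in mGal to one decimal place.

Drift-corrected reading = 982695.51 − (-0.387) = 982695.897 mGal
Free-air correction = 0.3086 × 710.0 = 219.11 mGal
Free-air anomaly = 982695.897 − 982958.37 + (219.11) = -43.363 mGal
Bouguer slab correction = 0.04193 × 2.79 × 710.0 = 83.06 mGal
Simple Bouguer anomaly = -43.363 − (83.06) = -126.423 mGal
Complete Bouguer anomaly = -126.423 + 5.23 = -121.193 mGal

-121.2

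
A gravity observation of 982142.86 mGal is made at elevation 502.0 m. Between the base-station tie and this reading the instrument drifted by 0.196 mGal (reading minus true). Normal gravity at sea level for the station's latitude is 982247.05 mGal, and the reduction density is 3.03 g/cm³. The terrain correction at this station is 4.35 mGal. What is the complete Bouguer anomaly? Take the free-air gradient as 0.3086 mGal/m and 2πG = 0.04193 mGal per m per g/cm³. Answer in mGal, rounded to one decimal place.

-8.9

Drift-corrected reading = 982142.86 − (0.196) = 982142.664 mGal
Free-air correction = 0.3086 × 502.0 = 154.92 mGal
Free-air anomaly = 982142.664 − 982247.05 + (154.92) = 50.534 mGal
Bouguer slab correction = 0.04193 × 3.03 × 502.0 = 63.78 mGal
Simple Bouguer anomaly = 50.534 − (63.78) = -13.246 mGal
Complete Bouguer anomaly = -13.246 + 4.35 = -8.896 mGal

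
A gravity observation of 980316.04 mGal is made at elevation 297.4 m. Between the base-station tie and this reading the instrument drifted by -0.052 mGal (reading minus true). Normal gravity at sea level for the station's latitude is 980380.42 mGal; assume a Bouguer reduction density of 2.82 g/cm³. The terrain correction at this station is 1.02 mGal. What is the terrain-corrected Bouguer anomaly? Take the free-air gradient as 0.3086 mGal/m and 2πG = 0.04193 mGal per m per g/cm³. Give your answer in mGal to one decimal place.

-6.7

Drift-corrected reading = 980316.04 − (-0.052) = 980316.092 mGal
Free-air correction = 0.3086 × 297.4 = 91.78 mGal
Free-air anomaly = 980316.092 − 980380.42 + (91.78) = 27.452 mGal
Bouguer slab correction = 0.04193 × 2.82 × 297.4 = 35.17 mGal
Simple Bouguer anomaly = 27.452 − (35.17) = -7.718 mGal
Complete Bouguer anomaly = -7.718 + 1.02 = -6.698 mGal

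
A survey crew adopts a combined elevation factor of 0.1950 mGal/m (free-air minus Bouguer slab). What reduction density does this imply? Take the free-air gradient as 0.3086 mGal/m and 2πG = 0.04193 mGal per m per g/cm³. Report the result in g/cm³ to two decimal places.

0.1950 = 0.3086 − 0.04193 × ρ
ρ = (0.3086 − 0.1950) / 0.04193 = 2.71 g/cm³

2.71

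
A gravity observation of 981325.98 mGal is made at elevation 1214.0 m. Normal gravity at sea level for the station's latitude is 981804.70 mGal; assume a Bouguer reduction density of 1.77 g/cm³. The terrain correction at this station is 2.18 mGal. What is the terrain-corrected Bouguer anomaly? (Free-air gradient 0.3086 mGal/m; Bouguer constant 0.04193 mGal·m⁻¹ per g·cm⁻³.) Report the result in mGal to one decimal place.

Free-air correction = 0.3086 × 1214.0 = 374.64 mGal
Free-air anomaly = 981325.98 − 981804.70 + (374.64) = -104.08 mGal
Bouguer slab correction = 0.04193 × 1.77 × 1214.0 = 90.10 mGal
Simple Bouguer anomaly = -104.08 − (90.10) = -194.18 mGal
Complete Bouguer anomaly = -194.18 + 2.18 = -192.00 mGal

-192.0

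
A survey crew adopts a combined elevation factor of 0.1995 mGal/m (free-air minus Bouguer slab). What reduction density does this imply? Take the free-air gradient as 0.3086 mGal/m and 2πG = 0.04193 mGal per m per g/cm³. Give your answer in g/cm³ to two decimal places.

0.1995 = 0.3086 − 0.04193 × ρ
ρ = (0.3086 − 0.1995) / 0.04193 = 2.60 g/cm³

2.60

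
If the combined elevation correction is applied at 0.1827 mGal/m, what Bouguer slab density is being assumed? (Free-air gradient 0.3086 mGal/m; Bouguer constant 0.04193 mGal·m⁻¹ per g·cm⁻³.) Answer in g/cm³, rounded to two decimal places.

3.00

0.1827 = 0.3086 − 0.04193 × ρ
ρ = (0.3086 − 0.1827) / 0.04193 = 3.00 g/cm³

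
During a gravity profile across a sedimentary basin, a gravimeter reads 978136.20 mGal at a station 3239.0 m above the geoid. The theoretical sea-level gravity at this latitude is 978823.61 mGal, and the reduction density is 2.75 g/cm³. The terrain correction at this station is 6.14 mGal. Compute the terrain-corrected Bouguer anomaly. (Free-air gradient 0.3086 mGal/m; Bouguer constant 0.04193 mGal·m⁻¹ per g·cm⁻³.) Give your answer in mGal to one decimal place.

Free-air correction = 0.3086 × 3239.0 = 999.56 mGal
Free-air anomaly = 978136.20 − 978823.61 + (999.56) = 312.15 mGal
Bouguer slab correction = 0.04193 × 2.75 × 3239.0 = 373.48 mGal
Simple Bouguer anomaly = 312.15 − (373.48) = -61.33 mGal
Complete Bouguer anomaly = -61.33 + 6.14 = -55.19 mGal

-55.2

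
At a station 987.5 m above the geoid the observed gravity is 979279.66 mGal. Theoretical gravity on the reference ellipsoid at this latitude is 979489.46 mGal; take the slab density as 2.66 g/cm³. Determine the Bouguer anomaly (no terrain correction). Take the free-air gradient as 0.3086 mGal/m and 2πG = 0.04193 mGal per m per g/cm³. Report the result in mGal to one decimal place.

Free-air correction = 0.3086 × 987.5 = 304.74 mGal
Free-air anomaly = 979279.66 − 979489.46 + (304.74) = 94.94 mGal
Bouguer slab correction = 0.04193 × 2.66 × 987.5 = 110.14 mGal
Simple Bouguer anomaly = 94.94 − (110.14) = -15.20 mGal

-15.2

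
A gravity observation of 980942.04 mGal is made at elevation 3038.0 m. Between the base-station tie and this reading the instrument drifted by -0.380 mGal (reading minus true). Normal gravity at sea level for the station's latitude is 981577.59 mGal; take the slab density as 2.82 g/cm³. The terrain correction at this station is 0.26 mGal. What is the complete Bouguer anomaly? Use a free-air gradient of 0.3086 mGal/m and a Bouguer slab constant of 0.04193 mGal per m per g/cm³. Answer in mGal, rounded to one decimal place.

Drift-corrected reading = 980942.04 − (-0.380) = 980942.420 mGal
Free-air correction = 0.3086 × 3038.0 = 937.53 mGal
Free-air anomaly = 980942.420 − 981577.59 + (937.53) = 302.360 mGal
Bouguer slab correction = 0.04193 × 2.82 × 3038.0 = 359.22 mGal
Simple Bouguer anomaly = 302.360 − (359.22) = -56.860 mGal
Complete Bouguer anomaly = -56.860 + 0.26 = -56.600 mGal

-56.6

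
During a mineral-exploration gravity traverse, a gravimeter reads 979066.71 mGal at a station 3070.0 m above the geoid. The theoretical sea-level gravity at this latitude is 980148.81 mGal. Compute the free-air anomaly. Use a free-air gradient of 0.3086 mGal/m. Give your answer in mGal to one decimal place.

Free-air correction = 0.3086 × 3070.0 = 947.40 mGal
Free-air anomaly = 979066.71 − 980148.81 + (947.40) = -134.70 mGal

-134.7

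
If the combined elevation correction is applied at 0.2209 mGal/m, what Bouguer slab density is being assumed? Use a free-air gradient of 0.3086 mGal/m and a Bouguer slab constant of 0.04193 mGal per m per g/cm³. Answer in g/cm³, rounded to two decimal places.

2.09

0.2209 = 0.3086 − 0.04193 × ρ
ρ = (0.3086 − 0.2209) / 0.04193 = 2.09 g/cm³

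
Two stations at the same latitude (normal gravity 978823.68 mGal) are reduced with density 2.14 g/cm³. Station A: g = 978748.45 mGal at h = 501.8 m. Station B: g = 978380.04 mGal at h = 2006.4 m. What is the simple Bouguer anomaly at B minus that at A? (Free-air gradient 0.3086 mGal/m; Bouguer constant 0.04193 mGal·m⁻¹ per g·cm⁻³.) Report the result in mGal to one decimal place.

-39.1

Δg_SB(A) = 978748.45 − 978823.68 + 0.3086×501.8 − 0.04193×2.14×501.8 = 34.60 mGal
Δg_SB(B) = 978380.04 − 978823.68 + 0.3086×2006.4 − 0.04193×2.14×2006.4 = -4.50 mGal
Difference = -4.50 − (34.60) = -39.10 mGal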